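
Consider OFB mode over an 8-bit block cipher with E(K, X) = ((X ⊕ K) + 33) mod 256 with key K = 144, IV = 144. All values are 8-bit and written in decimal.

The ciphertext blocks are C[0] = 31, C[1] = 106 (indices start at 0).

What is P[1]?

P[1] = 184

OFB decryption: S_i = E(K, S_{i−1}) with S_{−1} = IV; P_i = C_i ⊕ S_i.
P[0]: S = E(K, 144) = 33; 31 ⊕ 33 = 62.
P[1]: S = E(K, 33) = 210; 106 ⊕ 210 = 184.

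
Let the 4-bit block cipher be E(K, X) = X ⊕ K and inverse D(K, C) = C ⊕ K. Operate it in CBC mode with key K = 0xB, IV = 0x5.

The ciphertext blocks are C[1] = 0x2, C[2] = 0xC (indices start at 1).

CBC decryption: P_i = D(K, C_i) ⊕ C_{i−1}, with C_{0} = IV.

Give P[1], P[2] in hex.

P[1]: D(K, 0x2) = 0x9; 0x9 ⊕ 0x5 = 0xC.
P[2]: D(K, 0xC) = 0x7; 0x7 ⊕ 0x2 = 0x5.

P[1] = 0xC, P[2] = 0x5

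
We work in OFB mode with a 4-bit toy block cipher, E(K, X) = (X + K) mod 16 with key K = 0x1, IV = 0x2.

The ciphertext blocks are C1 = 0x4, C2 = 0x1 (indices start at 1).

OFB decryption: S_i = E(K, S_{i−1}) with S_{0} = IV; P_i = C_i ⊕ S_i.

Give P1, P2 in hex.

P1: S = E(K, 0x2) = 0x3; 0x4 ⊕ 0x3 = 0x7.
P2: S = E(K, 0x3) = 0x4; 0x1 ⊕ 0x4 = 0x5.

P1 = 0x7, P2 = 0x5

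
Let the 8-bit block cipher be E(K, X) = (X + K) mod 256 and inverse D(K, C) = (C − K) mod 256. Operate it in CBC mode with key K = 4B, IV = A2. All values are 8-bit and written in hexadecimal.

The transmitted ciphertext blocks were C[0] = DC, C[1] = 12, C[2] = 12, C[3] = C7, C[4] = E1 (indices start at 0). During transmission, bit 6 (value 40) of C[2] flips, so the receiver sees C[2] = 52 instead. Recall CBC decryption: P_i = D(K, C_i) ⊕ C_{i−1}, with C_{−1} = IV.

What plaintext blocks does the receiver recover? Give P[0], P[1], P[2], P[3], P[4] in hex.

P[0] = 33, P[1] = 1B, P[2] = 15, P[3] = 2E, P[4] = 51

Only C[2] changed, to 52. In CBC, a change in C_i garbles P_i and flips the same bit in P_{i+1}. Decrypting the received ciphertext:
P[0]: D(K, DC) = 91; 91 ⊕ A2 = 33.
P[1]: D(K, 12) = C7; C7 ⊕ DC = 1B.
P[2]: D(K, 52) = 07; 07 ⊕ 12 = 15.
P[3]: D(K, C7) = 7C; 7C ⊕ 52 = 2E.
P[4]: D(K, E1) = 96; 96 ⊕ C7 = 51.
Blocks that differ from the original plaintext: P[2], P[3].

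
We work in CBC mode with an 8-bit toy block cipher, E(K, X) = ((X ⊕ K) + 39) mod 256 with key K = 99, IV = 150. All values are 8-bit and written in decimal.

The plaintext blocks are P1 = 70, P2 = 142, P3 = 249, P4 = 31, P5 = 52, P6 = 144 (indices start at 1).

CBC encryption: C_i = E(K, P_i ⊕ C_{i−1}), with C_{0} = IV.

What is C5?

C5 = 16

C1: P1 ⊕ 150 = 208; E(K, 208) = 218.
C2: P2 ⊕ 218 = 84; E(K, 84) = 94.
C3: P3 ⊕ 94 = 167; E(K, 167) = 235.
C4: P4 ⊕ 235 = 244; E(K, 244) = 190.
C5: P5 ⊕ 190 = 138; E(K, 138) = 16.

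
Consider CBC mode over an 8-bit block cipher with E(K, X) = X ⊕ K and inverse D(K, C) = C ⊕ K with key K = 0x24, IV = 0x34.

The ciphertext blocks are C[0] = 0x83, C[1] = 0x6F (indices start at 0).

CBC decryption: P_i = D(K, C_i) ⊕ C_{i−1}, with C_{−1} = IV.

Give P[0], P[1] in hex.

P[0] = 0x93, P[1] = 0xC8

P[0]: D(K, 0x83) = 0xA7; 0xA7 ⊕ 0x34 = 0x93.
P[1]: D(K, 0x6F) = 0x4B; 0x4B ⊕ 0x83 = 0xC8.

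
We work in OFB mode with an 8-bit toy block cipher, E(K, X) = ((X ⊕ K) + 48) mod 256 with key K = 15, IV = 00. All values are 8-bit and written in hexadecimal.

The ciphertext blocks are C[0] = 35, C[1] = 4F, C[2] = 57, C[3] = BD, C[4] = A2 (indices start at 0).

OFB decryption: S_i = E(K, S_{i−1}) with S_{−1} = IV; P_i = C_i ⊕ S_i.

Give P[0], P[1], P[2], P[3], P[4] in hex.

P[0] = 68, P[1] = DF, P[2] = 9A, P[3] = 9D, P[4] = DF

P[0]: S = E(K, 00) = 5D; 35 ⊕ 5D = 68.
P[1]: S = E(K, 5D) = 90; 4F ⊕ 90 = DF.
P[2]: S = E(K, 90) = CD; 57 ⊕ CD = 9A.
P[3]: S = E(K, CD) = 20; BD ⊕ 20 = 9D.
P[4]: S = E(K, 20) = 7D; A2 ⊕ 7D = DF.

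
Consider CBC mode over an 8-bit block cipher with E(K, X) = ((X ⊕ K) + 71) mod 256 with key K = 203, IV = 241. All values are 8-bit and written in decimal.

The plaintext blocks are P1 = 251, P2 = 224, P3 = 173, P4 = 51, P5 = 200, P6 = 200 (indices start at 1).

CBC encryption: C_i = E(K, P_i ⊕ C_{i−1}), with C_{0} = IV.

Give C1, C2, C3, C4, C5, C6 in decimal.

C1 = 8, C2 = 106, C3 = 83, C4 = 242, C5 = 56, C6 = 130

C1: P1 ⊕ 241 = 10; E(K, 10) = 8.
C2: P2 ⊕ 8 = 232; E(K, 232) = 106.
C3: P3 ⊕ 106 = 199; E(K, 199) = 83.
C4: P4 ⊕ 83 = 96; E(K, 96) = 242.
C5: P5 ⊕ 242 = 58; E(K, 58) = 56.
C6: P6 ⊕ 56 = 240; E(K, 240) = 130.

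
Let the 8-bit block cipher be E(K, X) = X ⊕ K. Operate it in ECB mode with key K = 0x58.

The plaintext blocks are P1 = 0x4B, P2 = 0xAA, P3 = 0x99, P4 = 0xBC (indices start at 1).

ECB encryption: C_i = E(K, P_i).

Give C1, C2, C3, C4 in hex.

C1 = 0x13, C2 = 0xF2, C3 = 0xC1, C4 = 0xE4

C1: E(K, 0x4B) = 0x13.
C2: E(K, 0xAA) = 0xF2.
C3: E(K, 0x99) = 0xC1.
C4: E(K, 0xBC) = 0xE4.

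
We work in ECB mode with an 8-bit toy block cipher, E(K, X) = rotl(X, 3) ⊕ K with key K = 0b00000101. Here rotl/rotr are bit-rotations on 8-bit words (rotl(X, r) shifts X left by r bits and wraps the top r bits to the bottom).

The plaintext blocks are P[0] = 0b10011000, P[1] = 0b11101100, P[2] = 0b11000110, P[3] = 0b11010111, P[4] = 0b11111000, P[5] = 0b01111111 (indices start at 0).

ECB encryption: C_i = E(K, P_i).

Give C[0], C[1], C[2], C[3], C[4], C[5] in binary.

C[0]: E(K, 0b10011000) = 0b11000001.
C[1]: E(K, 0b11101100) = 0b01100010.
C[2]: E(K, 0b11000110) = 0b00110011.
C[3]: E(K, 0b11010111) = 0b10111011.
C[4]: E(K, 0b11111000) = 0b11000010.
C[5]: E(K, 0b01111111) = 0b11111110.

C[0] = 0b11000001, C[1] = 0b01100010, C[2] = 0b00110011, C[3] = 0b10111011, C[4] = 0b11000010, C[5] = 0b11111110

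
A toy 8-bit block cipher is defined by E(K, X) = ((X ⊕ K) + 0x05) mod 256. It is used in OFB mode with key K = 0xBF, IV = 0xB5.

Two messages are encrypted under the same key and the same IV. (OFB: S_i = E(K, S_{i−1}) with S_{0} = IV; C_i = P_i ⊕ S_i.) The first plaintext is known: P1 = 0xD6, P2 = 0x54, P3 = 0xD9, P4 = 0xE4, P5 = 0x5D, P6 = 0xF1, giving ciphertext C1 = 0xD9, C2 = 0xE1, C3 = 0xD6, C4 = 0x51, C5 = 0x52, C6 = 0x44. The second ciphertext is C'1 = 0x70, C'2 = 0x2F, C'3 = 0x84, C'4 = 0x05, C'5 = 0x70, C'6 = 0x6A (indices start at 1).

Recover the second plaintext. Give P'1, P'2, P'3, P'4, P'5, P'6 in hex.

P'1 = 0x7F, P'2 = 0x9A, P'3 = 0x8B, P'4 = 0xB0, P'5 = 0x7F, P'6 = 0xDF

In OFB with a reused IV, both messages share the same keystream S_i, so C_i ⊕ C'_i = P_i ⊕ P'_i and thus P'_i = P_i ⊕ C_i ⊕ C'_i.
P'1: 0xD6 ⊕ 0xD9 ⊕ 0x70 = 0x7F.
P'2: 0x54 ⊕ 0xE1 ⊕ 0x2F = 0x9A.
P'3: 0xD9 ⊕ 0xD6 ⊕ 0x84 = 0x8B.
P'4: 0xE4 ⊕ 0x51 ⊕ 0x05 = 0xB0.
P'5: 0x5D ⊕ 0x52 ⊕ 0x70 = 0x7F.
P'6: 0xF1 ⊕ 0x44 ⊕ 0x6A = 0xDF.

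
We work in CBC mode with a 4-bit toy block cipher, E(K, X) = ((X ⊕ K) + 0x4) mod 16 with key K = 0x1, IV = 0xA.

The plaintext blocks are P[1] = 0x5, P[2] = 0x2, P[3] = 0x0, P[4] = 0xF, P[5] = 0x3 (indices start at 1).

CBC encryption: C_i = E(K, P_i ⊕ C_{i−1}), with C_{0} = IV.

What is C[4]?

C[4] = 0xA

C[1]: P[1] ⊕ 0xA = 0xF; E(K, 0xF) = 0x2.
C[2]: P[2] ⊕ 0x2 = 0x0; E(K, 0x0) = 0x5.
C[3]: P[3] ⊕ 0x5 = 0x5; E(K, 0x5) = 0x8.
C[4]: P[4] ⊕ 0x8 = 0x7; E(K, 0x7) = 0xA.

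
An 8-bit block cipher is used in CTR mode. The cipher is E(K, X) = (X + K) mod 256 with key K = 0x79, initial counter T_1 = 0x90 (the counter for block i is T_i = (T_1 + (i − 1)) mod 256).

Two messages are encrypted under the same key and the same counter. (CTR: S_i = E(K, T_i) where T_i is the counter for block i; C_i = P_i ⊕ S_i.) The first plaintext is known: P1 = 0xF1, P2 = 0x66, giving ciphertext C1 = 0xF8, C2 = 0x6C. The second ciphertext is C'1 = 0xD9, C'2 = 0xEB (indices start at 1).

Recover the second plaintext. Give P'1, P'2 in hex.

P'1 = 0xD0, P'2 = 0xE1

In CTR with a reused counter, both messages share the same keystream S_i, so C_i ⊕ C'_i = P_i ⊕ P'_i and thus P'_i = P_i ⊕ C_i ⊕ C'_i.
P'1: 0xF1 ⊕ 0xF8 ⊕ 0xD9 = 0xD0.
P'2: 0x66 ⊕ 0x6C ⊕ 0xEB = 0xE1.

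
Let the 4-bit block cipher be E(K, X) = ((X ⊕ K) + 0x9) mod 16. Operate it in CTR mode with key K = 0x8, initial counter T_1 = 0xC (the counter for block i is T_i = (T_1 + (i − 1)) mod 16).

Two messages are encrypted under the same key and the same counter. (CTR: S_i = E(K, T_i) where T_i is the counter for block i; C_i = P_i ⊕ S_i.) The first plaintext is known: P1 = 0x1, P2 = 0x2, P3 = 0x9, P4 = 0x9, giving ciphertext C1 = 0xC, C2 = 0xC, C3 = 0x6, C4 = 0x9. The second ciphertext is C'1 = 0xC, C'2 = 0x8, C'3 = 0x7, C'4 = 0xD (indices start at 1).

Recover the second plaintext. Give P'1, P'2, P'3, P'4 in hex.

In CTR with a reused counter, both messages share the same keystream S_i, so C_i ⊕ C'_i = P_i ⊕ P'_i and thus P'_i = P_i ⊕ C_i ⊕ C'_i.
P'1: 0x1 ⊕ 0xC ⊕ 0xC = 0x1.
P'2: 0x2 ⊕ 0xC ⊕ 0x8 = 0x6.
P'3: 0x9 ⊕ 0x6 ⊕ 0x7 = 0x8.
P'4: 0x9 ⊕ 0x9 ⊕ 0xD = 0xD.

P'1 = 0x1, P'2 = 0x6, P'3 = 0x8, P'4 = 0xD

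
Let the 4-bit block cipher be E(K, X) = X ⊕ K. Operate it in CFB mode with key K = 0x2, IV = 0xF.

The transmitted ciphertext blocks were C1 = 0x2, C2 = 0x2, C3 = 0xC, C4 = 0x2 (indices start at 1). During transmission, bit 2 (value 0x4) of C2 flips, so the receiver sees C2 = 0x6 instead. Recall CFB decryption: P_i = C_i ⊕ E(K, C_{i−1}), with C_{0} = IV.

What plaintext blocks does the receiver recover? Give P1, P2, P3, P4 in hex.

P1 = 0xF, P2 = 0x6, P3 = 0x8, P4 = 0xC

Only C2 changed, to 0x6. In CFB, a change in C_i flips the same bit in P_i and garbles P_{i+1}. Decrypting the received ciphertext:
P1: E(K, 0xF) = 0xD; 0x2 ⊕ 0xD = 0xF.
P2: E(K, 0x2) = 0x0; 0x6 ⊕ 0x0 = 0x6.
P3: E(K, 0x6) = 0x4; 0xC ⊕ 0x4 = 0x8.
P4: E(K, 0xC) = 0xE; 0x2 ⊕ 0xE = 0xC.
Blocks that differ from the original plaintext: P2, P3.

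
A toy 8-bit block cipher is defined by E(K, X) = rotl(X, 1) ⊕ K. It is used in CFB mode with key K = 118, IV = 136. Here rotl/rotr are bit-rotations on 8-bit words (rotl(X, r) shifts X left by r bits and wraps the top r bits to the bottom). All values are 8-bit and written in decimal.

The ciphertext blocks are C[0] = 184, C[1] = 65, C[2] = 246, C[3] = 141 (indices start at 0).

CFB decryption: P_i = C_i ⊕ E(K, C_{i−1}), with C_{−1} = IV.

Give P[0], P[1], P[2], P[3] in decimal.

P[0] = 223, P[1] = 70, P[2] = 2, P[3] = 22

P[0]: E(K, 136) = 103; 184 ⊕ 103 = 223.
P[1]: E(K, 184) = 7; 65 ⊕ 7 = 70.
P[2]: E(K, 65) = 244; 246 ⊕ 244 = 2.
P[3]: E(K, 246) = 155; 141 ⊕ 155 = 22.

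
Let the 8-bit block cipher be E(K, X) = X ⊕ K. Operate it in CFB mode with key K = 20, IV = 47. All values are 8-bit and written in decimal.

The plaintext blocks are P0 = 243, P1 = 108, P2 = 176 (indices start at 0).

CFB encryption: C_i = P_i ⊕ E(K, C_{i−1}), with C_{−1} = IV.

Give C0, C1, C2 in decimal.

C0: E(K, 47) = 59; 243 ⊕ 59 = 200.
C1: E(K, 200) = 220; 108 ⊕ 220 = 176.
C2: E(K, 176) = 164; 176 ⊕ 164 = 20.

C0 = 200, C1 = 176, C2 = 20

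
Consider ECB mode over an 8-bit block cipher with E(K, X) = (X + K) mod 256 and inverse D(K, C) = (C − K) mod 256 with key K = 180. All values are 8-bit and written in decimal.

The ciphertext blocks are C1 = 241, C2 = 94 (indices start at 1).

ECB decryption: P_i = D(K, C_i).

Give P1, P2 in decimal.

P1: D(K, 241) = 61.
P2: D(K, 94) = 170.

P1 = 61, P2 = 170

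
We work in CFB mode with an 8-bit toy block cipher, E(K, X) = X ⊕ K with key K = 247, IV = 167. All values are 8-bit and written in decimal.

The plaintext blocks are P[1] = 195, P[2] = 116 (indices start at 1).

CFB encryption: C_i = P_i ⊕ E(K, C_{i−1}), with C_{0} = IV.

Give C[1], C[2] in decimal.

C[1]: E(K, 167) = 80; 195 ⊕ 80 = 147.
C[2]: E(K, 147) = 100; 116 ⊕ 100 = 16.

C[1] = 147, C[2] = 16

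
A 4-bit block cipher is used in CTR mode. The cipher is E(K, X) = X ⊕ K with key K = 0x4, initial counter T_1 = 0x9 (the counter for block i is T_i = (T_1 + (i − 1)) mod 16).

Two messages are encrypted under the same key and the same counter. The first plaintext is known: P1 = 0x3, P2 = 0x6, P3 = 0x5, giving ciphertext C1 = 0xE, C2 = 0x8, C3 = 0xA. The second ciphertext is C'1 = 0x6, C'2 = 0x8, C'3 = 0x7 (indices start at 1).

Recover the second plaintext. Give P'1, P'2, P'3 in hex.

In CTR with a reused counter, both messages share the same keystream S_i, so C_i ⊕ C'_i = P_i ⊕ P'_i and thus P'_i = P_i ⊕ C_i ⊕ C'_i.
P'1: 0x3 ⊕ 0xE ⊕ 0x6 = 0xB.
P'2: 0x6 ⊕ 0x8 ⊕ 0x8 = 0x6.
P'3: 0x5 ⊕ 0xA ⊕ 0x7 = 0x8.

P'1 = 0xB, P'2 = 0x6, P'3 = 0x8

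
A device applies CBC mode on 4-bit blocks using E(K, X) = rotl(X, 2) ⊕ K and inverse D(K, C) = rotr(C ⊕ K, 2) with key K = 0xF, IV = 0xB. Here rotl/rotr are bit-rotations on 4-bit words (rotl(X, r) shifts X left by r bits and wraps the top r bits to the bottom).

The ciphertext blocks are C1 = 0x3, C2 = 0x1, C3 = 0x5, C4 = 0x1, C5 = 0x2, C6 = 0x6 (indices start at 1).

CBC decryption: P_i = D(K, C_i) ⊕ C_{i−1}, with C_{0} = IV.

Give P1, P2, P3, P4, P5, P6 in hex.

P1 = 0x8, P2 = 0x8, P3 = 0xB, P4 = 0xE, P5 = 0x6, P6 = 0x4

P1: D(K, 0x3) = 0x3; 0x3 ⊕ 0xB = 0x8.
P2: D(K, 0x1) = 0xB; 0xB ⊕ 0x3 = 0x8.
P3: D(K, 0x5) = 0xA; 0xA ⊕ 0x1 = 0xB.
P4: D(K, 0x1) = 0xB; 0xB ⊕ 0x5 = 0xE.
P5: D(K, 0x2) = 0x7; 0x7 ⊕ 0x1 = 0x6.
P6: D(K, 0x6) = 0x6; 0x6 ⊕ 0x2 = 0x4.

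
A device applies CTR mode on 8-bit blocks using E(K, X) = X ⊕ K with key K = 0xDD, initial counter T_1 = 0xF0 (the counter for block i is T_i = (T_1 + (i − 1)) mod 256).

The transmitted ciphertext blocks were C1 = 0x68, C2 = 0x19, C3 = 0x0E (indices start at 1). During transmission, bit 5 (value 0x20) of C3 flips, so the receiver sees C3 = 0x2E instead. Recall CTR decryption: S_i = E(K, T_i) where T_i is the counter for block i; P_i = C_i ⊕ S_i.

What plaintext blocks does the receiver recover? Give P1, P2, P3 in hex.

Only C3 changed, to 0x2E. In CTR, a change in C_i flips the same bit in P_i only; the keystream is unaffected. Decrypting the received ciphertext:
P1: T = 0xF0, S = E(K, T) = 0x2D; 0x68 ⊕ 0x2D = 0x45.
P2: T = 0xF1, S = E(K, T) = 0x2C; 0x19 ⊕ 0x2C = 0x35.
P3: T = 0xF2, S = E(K, T) = 0x2F; 0x2E ⊕ 0x2F = 0x01.
Blocks that differ from the original plaintext: P3.

P1 = 0x45, P2 = 0x35, P3 = 0x01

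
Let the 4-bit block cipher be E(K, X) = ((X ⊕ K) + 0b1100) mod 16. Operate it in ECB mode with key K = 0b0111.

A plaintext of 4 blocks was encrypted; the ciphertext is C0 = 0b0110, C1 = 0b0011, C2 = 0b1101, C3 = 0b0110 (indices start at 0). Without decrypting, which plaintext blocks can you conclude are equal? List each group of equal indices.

ECB encrypts each block independently with the same key, so equal ciphertext blocks imply equal plaintext blocks.
C0 = C3 = 0b0110, so P0 = P3.

P0 = P3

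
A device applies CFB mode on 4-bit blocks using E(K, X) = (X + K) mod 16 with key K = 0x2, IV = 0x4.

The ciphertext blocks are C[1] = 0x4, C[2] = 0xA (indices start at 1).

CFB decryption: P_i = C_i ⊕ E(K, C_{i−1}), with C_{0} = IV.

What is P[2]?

P[2] = 0xC

P[2]: E(K, 0x4) = 0x6; 0xA ⊕ 0x6 = 0xC.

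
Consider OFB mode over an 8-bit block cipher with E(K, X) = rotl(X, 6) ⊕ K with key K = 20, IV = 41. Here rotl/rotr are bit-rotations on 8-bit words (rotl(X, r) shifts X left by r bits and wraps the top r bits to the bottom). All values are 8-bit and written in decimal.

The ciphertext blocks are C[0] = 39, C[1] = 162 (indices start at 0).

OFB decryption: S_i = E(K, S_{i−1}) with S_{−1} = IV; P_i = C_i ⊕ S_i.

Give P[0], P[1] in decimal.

P[0]: S = E(K, 41) = 94; 39 ⊕ 94 = 121.
P[1]: S = E(K, 94) = 131; 162 ⊕ 131 = 33.

P[0] = 121, P[1] = 33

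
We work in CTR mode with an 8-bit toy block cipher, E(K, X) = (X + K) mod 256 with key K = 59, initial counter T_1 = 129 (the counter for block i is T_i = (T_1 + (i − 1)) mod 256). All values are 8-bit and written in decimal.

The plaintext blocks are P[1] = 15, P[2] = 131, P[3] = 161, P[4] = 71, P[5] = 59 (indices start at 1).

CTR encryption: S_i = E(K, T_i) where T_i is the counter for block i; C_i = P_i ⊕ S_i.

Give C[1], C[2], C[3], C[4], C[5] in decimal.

C[1]: T = 129, S = E(K, T) = 188; 15 ⊕ 188 = 179.
C[2]: T = 130, S = E(K, T) = 189; 131 ⊕ 189 = 62.
C[3]: T = 131, S = E(K, T) = 190; 161 ⊕ 190 = 31.
C[4]: T = 132, S = E(K, T) = 191; 71 ⊕ 191 = 248.
C[5]: T = 133, S = E(K, T) = 192; 59 ⊕ 192 = 251.

C[1] = 179, C[2] = 62, C[3] = 31, C[4] = 248, C[5] = 251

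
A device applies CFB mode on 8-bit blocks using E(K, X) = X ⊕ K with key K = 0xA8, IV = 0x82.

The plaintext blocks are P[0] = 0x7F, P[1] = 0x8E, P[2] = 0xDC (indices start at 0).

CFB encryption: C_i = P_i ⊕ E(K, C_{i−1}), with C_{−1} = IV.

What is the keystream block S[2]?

C[0]: E(K, 0x82) = 0x2A; 0x7F ⊕ 0x2A = 0x55.
C[1]: E(K, 0x55) = 0xFD; 0x8E ⊕ 0xFD = 0x73.
C[2]: E(K, 0x73) = 0xDB; 0xDC ⊕ 0xDB = 0x07.
So S[2] = 0xDB.

0xDB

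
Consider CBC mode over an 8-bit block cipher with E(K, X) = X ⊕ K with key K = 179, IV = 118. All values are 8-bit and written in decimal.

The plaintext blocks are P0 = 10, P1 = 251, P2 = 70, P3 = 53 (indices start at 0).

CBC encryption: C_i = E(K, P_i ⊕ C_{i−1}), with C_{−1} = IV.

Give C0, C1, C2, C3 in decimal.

C0: P0 ⊕ 118 = 124; E(K, 124) = 207.
C1: P1 ⊕ 207 = 52; E(K, 52) = 135.
C2: P2 ⊕ 135 = 193; E(K, 193) = 114.
C3: P3 ⊕ 114 = 71; E(K, 71) = 244.

C0 = 207, C1 = 135, C2 = 114, C3 = 244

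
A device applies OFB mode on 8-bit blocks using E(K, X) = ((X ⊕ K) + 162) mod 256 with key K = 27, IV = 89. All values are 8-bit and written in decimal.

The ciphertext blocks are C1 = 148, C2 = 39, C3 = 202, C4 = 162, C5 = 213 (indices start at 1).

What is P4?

P4 = 75

OFB decryption: S_i = E(K, S_{i−1}) with S_{0} = IV; P_i = C_i ⊕ S_i.
P1: S = E(K, 89) = 228; 148 ⊕ 228 = 112.
P2: S = E(K, 228) = 161; 39 ⊕ 161 = 134.
P3: S = E(K, 161) = 92; 202 ⊕ 92 = 150.
P4: S = E(K, 92) = 233; 162 ⊕ 233 = 75.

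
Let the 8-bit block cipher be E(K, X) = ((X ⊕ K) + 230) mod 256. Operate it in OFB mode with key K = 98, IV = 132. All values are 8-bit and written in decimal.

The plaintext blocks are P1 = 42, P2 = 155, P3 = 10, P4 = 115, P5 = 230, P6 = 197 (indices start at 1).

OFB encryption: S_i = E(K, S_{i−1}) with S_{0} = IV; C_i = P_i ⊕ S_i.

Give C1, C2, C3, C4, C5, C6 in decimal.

C1 = 230, C2 = 15, C3 = 214, C4 = 215, C5 = 74, C6 = 113

C1: S = E(K, 132) = 204; 42 ⊕ 204 = 230.
C2: S = E(K, 204) = 148; 155 ⊕ 148 = 15.
C3: S = E(K, 148) = 220; 10 ⊕ 220 = 214.
C4: S = E(K, 220) = 164; 115 ⊕ 164 = 215.
C5: S = E(K, 164) = 172; 230 ⊕ 172 = 74.
C6: S = E(K, 172) = 180; 197 ⊕ 180 = 113.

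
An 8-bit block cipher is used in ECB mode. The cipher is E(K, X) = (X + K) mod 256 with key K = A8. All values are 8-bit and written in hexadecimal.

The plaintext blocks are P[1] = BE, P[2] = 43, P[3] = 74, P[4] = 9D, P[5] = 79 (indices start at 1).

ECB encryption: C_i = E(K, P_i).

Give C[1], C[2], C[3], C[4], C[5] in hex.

C[1] = 66, C[2] = EB, C[3] = 1C, C[4] = 45, C[5] = 21

C[1]: E(K, BE) = 66.
C[2]: E(K, 43) = EB.
C[3]: E(K, 74) = 1C.
C[4]: E(K, 9D) = 45.
C[5]: E(K, 79) = 21.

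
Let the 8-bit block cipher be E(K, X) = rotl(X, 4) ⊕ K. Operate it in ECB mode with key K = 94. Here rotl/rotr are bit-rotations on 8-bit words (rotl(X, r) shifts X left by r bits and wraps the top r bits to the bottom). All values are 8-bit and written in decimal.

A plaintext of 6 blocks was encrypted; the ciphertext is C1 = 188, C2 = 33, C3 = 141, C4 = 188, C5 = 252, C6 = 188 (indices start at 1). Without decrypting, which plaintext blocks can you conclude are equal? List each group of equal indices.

ECB encrypts each block independently with the same key, so equal ciphertext blocks imply equal plaintext blocks.
C1 = C4 = C6 = 188, so P1 = P4 = P6.

P1 = P4 = P6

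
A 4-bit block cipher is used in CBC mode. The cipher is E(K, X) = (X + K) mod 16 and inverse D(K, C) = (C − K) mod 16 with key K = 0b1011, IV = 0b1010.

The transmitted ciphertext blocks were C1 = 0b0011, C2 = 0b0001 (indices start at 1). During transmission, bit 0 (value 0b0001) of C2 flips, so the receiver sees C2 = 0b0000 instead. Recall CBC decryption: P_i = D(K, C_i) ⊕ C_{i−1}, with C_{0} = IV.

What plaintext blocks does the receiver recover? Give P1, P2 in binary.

Only C2 changed, to 0b0000. In CBC, a change in C_i garbles P_i and flips the same bit in P_{i+1}. Decrypting the received ciphertext:
P1: D(K, 0b0011) = 0b1000; 0b1000 ⊕ 0b1010 = 0b0010.
P2: D(K, 0b0000) = 0b0101; 0b0101 ⊕ 0b0011 = 0b0110.
Blocks that differ from the original plaintext: P2.

P1 = 0b0010, P2 = 0b0110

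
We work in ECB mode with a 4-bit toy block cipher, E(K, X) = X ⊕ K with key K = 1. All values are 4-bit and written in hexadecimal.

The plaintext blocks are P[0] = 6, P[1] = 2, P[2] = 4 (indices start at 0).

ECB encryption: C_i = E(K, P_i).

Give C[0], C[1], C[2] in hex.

C[0] = 7, C[1] = 3, C[2] = 5

C[0]: E(K, 6) = 7.
C[1]: E(K, 2) = 3.
C[2]: E(K, 4) = 5.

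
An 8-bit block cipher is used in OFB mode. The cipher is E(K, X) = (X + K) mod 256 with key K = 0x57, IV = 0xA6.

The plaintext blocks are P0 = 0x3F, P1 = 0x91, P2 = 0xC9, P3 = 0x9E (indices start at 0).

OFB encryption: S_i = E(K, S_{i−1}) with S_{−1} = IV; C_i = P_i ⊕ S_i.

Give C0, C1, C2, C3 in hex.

C0: S = E(K, 0xA6) = 0xFD; 0x3F ⊕ 0xFD = 0xC2.
C1: S = E(K, 0xFD) = 0x54; 0x91 ⊕ 0x54 = 0xC5.
C2: S = E(K, 0x54) = 0xAB; 0xC9 ⊕ 0xAB = 0x62.
C3: S = E(K, 0xAB) = 0x02; 0x9E ⊕ 0x02 = 0x9C.

C0 = 0xC2, C1 = 0xC5, C2 = 0x62, C3 = 0x9C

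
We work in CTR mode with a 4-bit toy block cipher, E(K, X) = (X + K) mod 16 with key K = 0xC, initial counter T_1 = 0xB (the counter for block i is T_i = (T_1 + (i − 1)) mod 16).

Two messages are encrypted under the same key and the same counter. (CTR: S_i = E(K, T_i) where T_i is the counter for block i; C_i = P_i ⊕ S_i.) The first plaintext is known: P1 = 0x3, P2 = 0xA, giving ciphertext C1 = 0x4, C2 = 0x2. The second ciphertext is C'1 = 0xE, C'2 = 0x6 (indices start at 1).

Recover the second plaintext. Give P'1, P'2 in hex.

P'1 = 0x9, P'2 = 0xE

In CTR with a reused counter, both messages share the same keystream S_i, so C_i ⊕ C'_i = P_i ⊕ P'_i and thus P'_i = P_i ⊕ C_i ⊕ C'_i.
P'1: 0x3 ⊕ 0x4 ⊕ 0xE = 0x9.
P'2: 0xA ⊕ 0x2 ⊕ 0x6 = 0xE.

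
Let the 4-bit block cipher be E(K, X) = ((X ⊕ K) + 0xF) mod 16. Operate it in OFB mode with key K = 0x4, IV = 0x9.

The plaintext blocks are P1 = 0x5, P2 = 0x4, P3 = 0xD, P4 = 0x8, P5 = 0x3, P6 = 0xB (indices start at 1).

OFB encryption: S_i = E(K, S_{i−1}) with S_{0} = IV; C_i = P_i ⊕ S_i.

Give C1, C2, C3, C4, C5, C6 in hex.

C1 = 0x9, C2 = 0x3, C3 = 0xF, C4 = 0xD, C5 = 0x3, C6 = 0x8

C1: S = E(K, 0x9) = 0xC; 0x5 ⊕ 0xC = 0x9.
C2: S = E(K, 0xC) = 0x7; 0x4 ⊕ 0x7 = 0x3.
C3: S = E(K, 0x7) = 0x2; 0xD ⊕ 0x2 = 0xF.
C4: S = E(K, 0x2) = 0x5; 0x8 ⊕ 0x5 = 0xD.
C5: S = E(K, 0x5) = 0x0; 0x3 ⊕ 0x0 = 0x3.
C6: S = E(K, 0x0) = 0x3; 0xB ⊕ 0x3 = 0x8.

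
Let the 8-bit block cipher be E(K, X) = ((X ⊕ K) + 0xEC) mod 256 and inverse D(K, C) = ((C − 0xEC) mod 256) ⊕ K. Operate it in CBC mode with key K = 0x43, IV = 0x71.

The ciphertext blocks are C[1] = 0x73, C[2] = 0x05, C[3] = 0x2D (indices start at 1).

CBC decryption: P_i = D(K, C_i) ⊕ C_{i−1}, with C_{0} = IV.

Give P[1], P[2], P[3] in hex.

P[1] = 0xB5, P[2] = 0x29, P[3] = 0x07

P[1]: D(K, 0x73) = 0xC4; 0xC4 ⊕ 0x71 = 0xB5.
P[2]: D(K, 0x05) = 0x5A; 0x5A ⊕ 0x73 = 0x29.
P[3]: D(K, 0x2D) = 0x02; 0x02 ⊕ 0x05 = 0x07.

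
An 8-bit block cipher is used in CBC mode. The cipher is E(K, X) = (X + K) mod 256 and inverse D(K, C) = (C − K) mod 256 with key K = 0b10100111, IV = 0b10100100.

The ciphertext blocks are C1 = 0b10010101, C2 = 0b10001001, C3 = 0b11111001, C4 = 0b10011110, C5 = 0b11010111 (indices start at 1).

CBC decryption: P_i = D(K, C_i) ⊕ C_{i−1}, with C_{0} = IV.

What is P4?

P4: D(K, 0b10011110) = 0b11110111; 0b11110111 ⊕ 0b11111001 = 0b00001110.

P4 = 0b00001110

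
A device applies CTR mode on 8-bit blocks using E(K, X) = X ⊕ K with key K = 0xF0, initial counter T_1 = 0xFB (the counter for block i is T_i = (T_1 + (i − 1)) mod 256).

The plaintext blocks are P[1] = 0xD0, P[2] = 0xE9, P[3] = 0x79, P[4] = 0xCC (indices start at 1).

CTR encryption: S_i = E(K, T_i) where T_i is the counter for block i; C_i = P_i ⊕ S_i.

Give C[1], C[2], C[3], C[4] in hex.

C[1]: T = 0xFB, S = E(K, T) = 0x0B; 0xD0 ⊕ 0x0B = 0xDB.
C[2]: T = 0xFC, S = E(K, T) = 0x0C; 0xE9 ⊕ 0x0C = 0xE5.
C[3]: T = 0xFD, S = E(K, T) = 0x0D; 0x79 ⊕ 0x0D = 0x74.
C[4]: T = 0xFE, S = E(K, T) = 0x0E; 0xCC ⊕ 0x0E = 0xC2.

C[1] = 0xDB, C[2] = 0xE5, C[3] = 0x74, C[4] = 0xC2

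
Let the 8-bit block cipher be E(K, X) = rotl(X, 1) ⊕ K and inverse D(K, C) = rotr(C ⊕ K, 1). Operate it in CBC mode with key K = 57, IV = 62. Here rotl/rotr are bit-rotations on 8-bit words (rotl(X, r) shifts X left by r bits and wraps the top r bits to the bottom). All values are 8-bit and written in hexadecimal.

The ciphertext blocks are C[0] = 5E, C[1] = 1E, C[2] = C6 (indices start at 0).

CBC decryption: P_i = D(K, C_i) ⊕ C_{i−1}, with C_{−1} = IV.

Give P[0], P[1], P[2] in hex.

P[0]: D(K, 5E) = 84; 84 ⊕ 62 = E6.
P[1]: D(K, 1E) = A4; A4 ⊕ 5E = FA.
P[2]: D(K, C6) = C8; C8 ⊕ 1E = D6.

P[0] = E6, P[1] = FA, P[2] = D6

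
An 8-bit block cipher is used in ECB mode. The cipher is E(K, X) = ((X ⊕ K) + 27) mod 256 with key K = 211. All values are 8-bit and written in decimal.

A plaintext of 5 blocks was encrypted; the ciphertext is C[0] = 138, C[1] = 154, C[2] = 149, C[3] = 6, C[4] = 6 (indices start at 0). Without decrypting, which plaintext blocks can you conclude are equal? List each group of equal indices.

P[3] = P[4]

ECB encrypts each block independently with the same key, so equal ciphertext blocks imply equal plaintext blocks.
C[3] = C[4] = 6, so P[3] = P[4].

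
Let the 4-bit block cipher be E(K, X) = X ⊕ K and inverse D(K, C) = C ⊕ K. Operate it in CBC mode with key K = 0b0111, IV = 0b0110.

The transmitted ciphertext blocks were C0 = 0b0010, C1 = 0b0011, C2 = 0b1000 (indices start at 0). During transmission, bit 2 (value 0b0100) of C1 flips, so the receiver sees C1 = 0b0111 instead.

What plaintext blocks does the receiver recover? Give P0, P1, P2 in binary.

CBC decryption: P_i = D(K, C_i) ⊕ C_{i−1}, with C_{−1} = IV.
Only C1 changed, to 0b0111. In CBC, a change in C_i garbles P_i and flips the same bit in P_{i+1}. Decrypting the received ciphertext:
P0: D(K, 0b0010) = 0b0101; 0b0101 ⊕ 0b0110 = 0b0011.
P1: D(K, 0b0111) = 0b0000; 0b0000 ⊕ 0b0010 = 0b0010.
P2: D(K, 0b1000) = 0b1111; 0b1111 ⊕ 0b0111 = 0b1000.
Blocks that differ from the original plaintext: P1, P2.

P0 = 0b0011, P1 = 0b0010, P2 = 0b1000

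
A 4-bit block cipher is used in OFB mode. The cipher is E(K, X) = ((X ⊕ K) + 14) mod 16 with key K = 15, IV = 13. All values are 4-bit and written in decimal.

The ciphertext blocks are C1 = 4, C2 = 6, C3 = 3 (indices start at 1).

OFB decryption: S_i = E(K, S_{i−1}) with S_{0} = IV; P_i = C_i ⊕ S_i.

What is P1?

P1 = 4

P1: S = E(K, 13) = 0; 4 ⊕ 0 = 4.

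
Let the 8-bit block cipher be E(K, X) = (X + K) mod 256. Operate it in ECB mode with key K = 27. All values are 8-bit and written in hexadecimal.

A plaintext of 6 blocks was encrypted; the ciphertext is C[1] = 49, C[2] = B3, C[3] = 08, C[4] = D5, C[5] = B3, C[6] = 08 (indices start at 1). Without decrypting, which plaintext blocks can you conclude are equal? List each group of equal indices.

ECB encrypts each block independently with the same key, so equal ciphertext blocks imply equal plaintext blocks.
C[2] = C[5] = B3, so P[2] = P[5].
C[3] = C[6] = 08, so P[3] = P[6].

P[2] = P[5]; P[3] = P[6]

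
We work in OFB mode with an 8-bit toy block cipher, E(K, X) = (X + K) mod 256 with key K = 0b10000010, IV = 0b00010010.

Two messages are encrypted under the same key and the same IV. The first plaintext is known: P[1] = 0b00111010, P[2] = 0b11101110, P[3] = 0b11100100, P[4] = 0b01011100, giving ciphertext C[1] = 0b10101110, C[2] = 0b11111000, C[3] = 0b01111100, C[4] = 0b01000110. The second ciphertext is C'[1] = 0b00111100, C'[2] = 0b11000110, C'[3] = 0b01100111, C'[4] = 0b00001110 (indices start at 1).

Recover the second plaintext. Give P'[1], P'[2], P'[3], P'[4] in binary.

P'[1] = 0b10101000, P'[2] = 0b11010000, P'[3] = 0b11111111, P'[4] = 0b00010100

In OFB with a reused IV, both messages share the same keystream S_i, so C_i ⊕ C'_i = P_i ⊕ P'_i and thus P'_i = P_i ⊕ C_i ⊕ C'_i.
P'[1]: 0b00111010 ⊕ 0b10101110 ⊕ 0b00111100 = 0b10101000.
P'[2]: 0b11101110 ⊕ 0b11111000 ⊕ 0b11000110 = 0b11010000.
P'[3]: 0b11100100 ⊕ 0b01111100 ⊕ 0b01100111 = 0b11111111.
P'[4]: 0b01011100 ⊕ 0b01000110 ⊕ 0b00001110 = 0b00010100.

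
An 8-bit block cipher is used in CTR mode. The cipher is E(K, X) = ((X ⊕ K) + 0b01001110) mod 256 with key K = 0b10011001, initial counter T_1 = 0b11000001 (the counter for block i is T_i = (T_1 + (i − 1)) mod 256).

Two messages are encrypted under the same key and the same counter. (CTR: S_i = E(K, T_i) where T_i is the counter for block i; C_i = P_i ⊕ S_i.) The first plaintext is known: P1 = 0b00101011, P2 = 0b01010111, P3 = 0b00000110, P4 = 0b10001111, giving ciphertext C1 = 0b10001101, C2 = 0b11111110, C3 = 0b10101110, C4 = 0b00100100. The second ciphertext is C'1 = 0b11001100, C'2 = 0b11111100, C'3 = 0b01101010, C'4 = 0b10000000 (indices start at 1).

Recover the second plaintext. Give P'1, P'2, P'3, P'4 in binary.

P'1 = 0b01101010, P'2 = 0b01010101, P'3 = 0b11000010, P'4 = 0b00101011

In CTR with a reused counter, both messages share the same keystream S_i, so C_i ⊕ C'_i = P_i ⊕ P'_i and thus P'_i = P_i ⊕ C_i ⊕ C'_i.
P'1: 0b00101011 ⊕ 0b10001101 ⊕ 0b11001100 = 0b01101010.
P'2: 0b01010111 ⊕ 0b11111110 ⊕ 0b11111100 = 0b01010101.
P'3: 0b00000110 ⊕ 0b10101110 ⊕ 0b01101010 = 0b11000010.
P'4: 0b10001111 ⊕ 0b00100100 ⊕ 0b10000000 = 0b00101011.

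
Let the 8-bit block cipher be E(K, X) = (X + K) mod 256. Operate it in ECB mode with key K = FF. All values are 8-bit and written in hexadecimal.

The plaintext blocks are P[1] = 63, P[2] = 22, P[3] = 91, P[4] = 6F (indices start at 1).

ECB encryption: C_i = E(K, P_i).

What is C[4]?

C[4] = 6E

C[4]: E(K, 6F) = 6E.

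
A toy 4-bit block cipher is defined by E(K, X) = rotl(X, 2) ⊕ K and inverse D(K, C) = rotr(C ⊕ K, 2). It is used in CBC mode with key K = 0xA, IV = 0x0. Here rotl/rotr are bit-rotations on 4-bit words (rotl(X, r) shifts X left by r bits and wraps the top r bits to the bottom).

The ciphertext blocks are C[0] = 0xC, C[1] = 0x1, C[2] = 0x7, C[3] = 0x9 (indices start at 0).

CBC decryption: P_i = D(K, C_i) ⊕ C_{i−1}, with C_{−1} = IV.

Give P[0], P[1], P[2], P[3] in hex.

P[0] = 0x9, P[1] = 0x2, P[2] = 0x6, P[3] = 0xB

P[0]: D(K, 0xC) = 0x9; 0x9 ⊕ 0x0 = 0x9.
P[1]: D(K, 0x1) = 0xE; 0xE ⊕ 0xC = 0x2.
P[2]: D(K, 0x7) = 0x7; 0x7 ⊕ 0x1 = 0x6.
P[3]: D(K, 0x9) = 0xC; 0xC ⊕ 0x7 = 0xB.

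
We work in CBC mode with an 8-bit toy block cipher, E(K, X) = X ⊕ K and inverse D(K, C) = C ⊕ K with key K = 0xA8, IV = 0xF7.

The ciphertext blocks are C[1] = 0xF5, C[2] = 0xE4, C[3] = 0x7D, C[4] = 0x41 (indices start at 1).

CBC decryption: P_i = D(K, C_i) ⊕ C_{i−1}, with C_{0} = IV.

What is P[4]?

P[4] = 0x94

P[4]: D(K, 0x41) = 0xE9; 0xE9 ⊕ 0x7D = 0x94.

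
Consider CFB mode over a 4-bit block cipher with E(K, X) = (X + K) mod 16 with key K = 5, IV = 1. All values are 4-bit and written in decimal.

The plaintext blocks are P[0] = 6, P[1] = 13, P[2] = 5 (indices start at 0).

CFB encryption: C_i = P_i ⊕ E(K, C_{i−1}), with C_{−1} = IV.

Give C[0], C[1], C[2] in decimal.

C[0]: E(K, 1) = 6; 6 ⊕ 6 = 0.
C[1]: E(K, 0) = 5; 13 ⊕ 5 = 8.
C[2]: E(K, 8) = 13; 5 ⊕ 13 = 8.

C[0] = 0, C[1] = 8, C[2] = 8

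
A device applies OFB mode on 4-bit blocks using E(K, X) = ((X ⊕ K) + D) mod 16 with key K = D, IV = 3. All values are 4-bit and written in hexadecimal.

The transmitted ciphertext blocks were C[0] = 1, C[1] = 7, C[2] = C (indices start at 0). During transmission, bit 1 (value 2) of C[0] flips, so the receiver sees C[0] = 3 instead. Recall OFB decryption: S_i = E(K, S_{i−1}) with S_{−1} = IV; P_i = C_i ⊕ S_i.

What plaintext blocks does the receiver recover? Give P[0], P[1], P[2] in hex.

Only C[0] changed, to 3. In OFB, a change in C_i flips the same bit in P_i only; the keystream is unaffected. Decrypting the received ciphertext:
P[0]: S = E(K, 3) = B; 3 ⊕ B = 8.
P[1]: S = E(K, B) = 3; 7 ⊕ 3 = 4.
P[2]: S = E(K, 3) = B; C ⊕ B = 7.
Blocks that differ from the original plaintext: P[0].

P[0] = 8, P[1] = 4, P[2] = 7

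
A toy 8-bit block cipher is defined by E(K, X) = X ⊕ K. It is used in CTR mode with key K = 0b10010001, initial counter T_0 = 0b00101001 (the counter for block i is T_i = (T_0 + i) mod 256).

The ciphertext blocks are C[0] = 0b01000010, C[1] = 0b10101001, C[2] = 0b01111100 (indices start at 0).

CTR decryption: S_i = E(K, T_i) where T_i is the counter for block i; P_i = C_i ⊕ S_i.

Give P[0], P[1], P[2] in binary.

P[0] = 0b11111010, P[1] = 0b00010010, P[2] = 0b11000110

P[0]: T = 0b00101001, S = E(K, T) = 0b10111000; 0b01000010 ⊕ 0b10111000 = 0b11111010.
P[1]: T = 0b00101010, S = E(K, T) = 0b10111011; 0b10101001 ⊕ 0b10111011 = 0b00010010.
P[2]: T = 0b00101011, S = E(K, T) = 0b10111010; 0b01111100 ⊕ 0b10111010 = 0b11000110.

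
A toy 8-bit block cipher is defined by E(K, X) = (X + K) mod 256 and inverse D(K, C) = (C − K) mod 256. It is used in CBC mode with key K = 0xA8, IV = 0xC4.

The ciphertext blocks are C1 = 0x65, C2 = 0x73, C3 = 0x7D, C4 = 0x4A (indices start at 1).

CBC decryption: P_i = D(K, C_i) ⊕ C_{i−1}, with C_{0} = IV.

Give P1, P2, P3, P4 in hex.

P1: D(K, 0x65) = 0xBD; 0xBD ⊕ 0xC4 = 0x79.
P2: D(K, 0x73) = 0xCB; 0xCB ⊕ 0x65 = 0xAE.
P3: D(K, 0x7D) = 0xD5; 0xD5 ⊕ 0x73 = 0xA6.
P4: D(K, 0x4A) = 0xA2; 0xA2 ⊕ 0x7D = 0xDF.

P1 = 0x79, P2 = 0xAE, P3 = 0xA6, P4 = 0xDF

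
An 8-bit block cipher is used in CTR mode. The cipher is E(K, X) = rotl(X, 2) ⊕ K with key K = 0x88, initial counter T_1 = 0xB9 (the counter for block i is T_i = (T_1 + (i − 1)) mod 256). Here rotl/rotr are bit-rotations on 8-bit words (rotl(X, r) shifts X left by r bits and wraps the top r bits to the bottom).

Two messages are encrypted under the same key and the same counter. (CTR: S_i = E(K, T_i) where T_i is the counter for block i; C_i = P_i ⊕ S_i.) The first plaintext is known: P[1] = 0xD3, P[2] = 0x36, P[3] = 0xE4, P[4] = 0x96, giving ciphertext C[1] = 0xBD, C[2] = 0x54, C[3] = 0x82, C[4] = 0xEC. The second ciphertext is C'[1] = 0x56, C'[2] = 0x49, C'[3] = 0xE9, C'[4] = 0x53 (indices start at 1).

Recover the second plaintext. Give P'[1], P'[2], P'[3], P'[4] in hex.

P'[1] = 0x38, P'[2] = 0x2B, P'[3] = 0x8F, P'[4] = 0x29

In CTR with a reused counter, both messages share the same keystream S_i, so C_i ⊕ C'_i = P_i ⊕ P'_i and thus P'_i = P_i ⊕ C_i ⊕ C'_i.
P'[1]: 0xD3 ⊕ 0xBD ⊕ 0x56 = 0x38.
P'[2]: 0x36 ⊕ 0x54 ⊕ 0x49 = 0x2B.
P'[3]: 0xE4 ⊕ 0x82 ⊕ 0xE9 = 0x8F.
P'[4]: 0x96 ⊕ 0xEC ⊕ 0x53 = 0x29.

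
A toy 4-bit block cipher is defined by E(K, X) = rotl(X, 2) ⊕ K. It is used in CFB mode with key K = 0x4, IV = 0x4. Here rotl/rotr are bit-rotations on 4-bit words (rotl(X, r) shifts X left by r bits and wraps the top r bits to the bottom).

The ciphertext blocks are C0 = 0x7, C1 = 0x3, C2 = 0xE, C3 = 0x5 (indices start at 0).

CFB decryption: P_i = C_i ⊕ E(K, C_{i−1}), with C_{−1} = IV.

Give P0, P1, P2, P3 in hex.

P0 = 0x2, P1 = 0xA, P2 = 0x6, P3 = 0xA

P0: E(K, 0x4) = 0x5; 0x7 ⊕ 0x5 = 0x2.
P1: E(K, 0x7) = 0x9; 0x3 ⊕ 0x9 = 0xA.
P2: E(K, 0x3) = 0x8; 0xE ⊕ 0x8 = 0x6.
P3: E(K, 0xE) = 0xF; 0x5 ⊕ 0xF = 0xA.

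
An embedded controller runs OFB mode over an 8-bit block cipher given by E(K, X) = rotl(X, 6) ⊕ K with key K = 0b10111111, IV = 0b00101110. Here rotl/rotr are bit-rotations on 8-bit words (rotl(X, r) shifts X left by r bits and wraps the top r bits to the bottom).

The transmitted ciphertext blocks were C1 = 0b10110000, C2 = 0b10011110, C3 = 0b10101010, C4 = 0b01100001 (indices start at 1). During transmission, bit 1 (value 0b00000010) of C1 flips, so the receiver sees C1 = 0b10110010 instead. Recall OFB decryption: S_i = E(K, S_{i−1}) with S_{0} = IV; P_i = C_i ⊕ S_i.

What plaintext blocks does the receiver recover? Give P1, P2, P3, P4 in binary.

P1 = 0b10000110, P2 = 0b00101100, P3 = 0b10111001, P4 = 0b00011010

Only C1 changed, to 0b10110010. In OFB, a change in C_i flips the same bit in P_i only; the keystream is unaffected. Decrypting the received ciphertext:
P1: S = E(K, 0b00101110) = 0b00110100; 0b10110010 ⊕ 0b00110100 = 0b10000110.
P2: S = E(K, 0b00110100) = 0b10110010; 0b10011110 ⊕ 0b10110010 = 0b00101100.
P3: S = E(K, 0b10110010) = 0b00010011; 0b10101010 ⊕ 0b00010011 = 0b10111001.
P4: S = E(K, 0b00010011) = 0b01111011; 0b01100001 ⊕ 0b01111011 = 0b00011010.
Blocks that differ from the original plaintext: P1.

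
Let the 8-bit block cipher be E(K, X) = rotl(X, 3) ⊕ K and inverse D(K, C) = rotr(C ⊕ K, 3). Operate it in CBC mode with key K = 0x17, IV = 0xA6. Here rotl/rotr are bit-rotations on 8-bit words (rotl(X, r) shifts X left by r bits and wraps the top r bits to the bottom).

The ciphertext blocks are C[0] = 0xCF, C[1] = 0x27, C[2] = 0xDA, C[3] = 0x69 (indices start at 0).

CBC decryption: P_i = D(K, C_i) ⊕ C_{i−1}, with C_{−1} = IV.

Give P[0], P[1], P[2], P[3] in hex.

P[0] = 0xBD, P[1] = 0xC9, P[2] = 0x9E, P[3] = 0x15

P[0]: D(K, 0xCF) = 0x1B; 0x1B ⊕ 0xA6 = 0xBD.
P[1]: D(K, 0x27) = 0x06; 0x06 ⊕ 0xCF = 0xC9.
P[2]: D(K, 0xDA) = 0xB9; 0xB9 ⊕ 0x27 = 0x9E.
P[3]: D(K, 0x69) = 0xCF; 0xCF ⊕ 0xDA = 0x15.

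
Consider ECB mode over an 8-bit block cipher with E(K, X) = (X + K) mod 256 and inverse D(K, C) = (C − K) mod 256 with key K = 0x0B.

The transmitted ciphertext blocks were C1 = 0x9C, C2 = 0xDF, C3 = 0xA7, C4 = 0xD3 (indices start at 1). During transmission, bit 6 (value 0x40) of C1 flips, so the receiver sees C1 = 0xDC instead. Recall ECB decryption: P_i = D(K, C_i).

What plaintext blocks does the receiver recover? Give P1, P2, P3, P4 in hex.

Only C1 changed, to 0xDC. In ECB, a change in C_i affects only P_i. Decrypting the received ciphertext:
P1: D(K, 0xDC) = 0xD1.
P2: D(K, 0xDF) = 0xD4.
P3: D(K, 0xA7) = 0x9C.
P4: D(K, 0xD3) = 0xC8.
Blocks that differ from the original plaintext: P1.

P1 = 0xD1, P2 = 0xD4, P3 = 0x9C, P4 = 0xC8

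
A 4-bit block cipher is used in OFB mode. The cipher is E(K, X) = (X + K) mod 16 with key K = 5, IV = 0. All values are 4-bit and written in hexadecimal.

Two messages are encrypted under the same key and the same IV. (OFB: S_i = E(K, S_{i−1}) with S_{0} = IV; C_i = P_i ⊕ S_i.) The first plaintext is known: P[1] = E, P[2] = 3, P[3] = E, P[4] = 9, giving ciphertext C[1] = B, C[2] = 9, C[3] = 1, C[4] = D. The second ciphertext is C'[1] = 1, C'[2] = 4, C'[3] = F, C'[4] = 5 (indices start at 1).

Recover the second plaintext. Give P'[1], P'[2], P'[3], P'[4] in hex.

P'[1] = 4, P'[2] = E, P'[3] = 0, P'[4] = 1

In OFB with a reused IV, both messages share the same keystream S_i, so C_i ⊕ C'_i = P_i ⊕ P'_i and thus P'_i = P_i ⊕ C_i ⊕ C'_i.
P'[1]: E ⊕ B ⊕ 1 = 4.
P'[2]: 3 ⊕ 9 ⊕ 4 = E.
P'[3]: E ⊕ 1 ⊕ F = 0.
P'[4]: 9 ⊕ D ⊕ 5 = 1.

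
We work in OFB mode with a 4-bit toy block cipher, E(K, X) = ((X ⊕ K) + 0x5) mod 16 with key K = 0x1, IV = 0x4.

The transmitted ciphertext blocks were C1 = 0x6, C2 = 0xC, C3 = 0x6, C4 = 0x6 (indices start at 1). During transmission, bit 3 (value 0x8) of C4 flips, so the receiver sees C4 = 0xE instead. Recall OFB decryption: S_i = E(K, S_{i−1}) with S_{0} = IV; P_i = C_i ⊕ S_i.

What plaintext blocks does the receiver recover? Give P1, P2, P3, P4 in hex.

P1 = 0xC, P2 = 0xC, P3 = 0x0, P4 = 0x2

Only C4 changed, to 0xE. In OFB, a change in C_i flips the same bit in P_i only; the keystream is unaffected. Decrypting the received ciphertext:
P1: S = E(K, 0x4) = 0xA; 0x6 ⊕ 0xA = 0xC.
P2: S = E(K, 0xA) = 0x0; 0xC ⊕ 0x0 = 0xC.
P3: S = E(K, 0x0) = 0x6; 0x6 ⊕ 0x6 = 0x0.
P4: S = E(K, 0x6) = 0xC; 0xE ⊕ 0xC = 0x2.
Blocks that differ from the original plaintext: P4.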